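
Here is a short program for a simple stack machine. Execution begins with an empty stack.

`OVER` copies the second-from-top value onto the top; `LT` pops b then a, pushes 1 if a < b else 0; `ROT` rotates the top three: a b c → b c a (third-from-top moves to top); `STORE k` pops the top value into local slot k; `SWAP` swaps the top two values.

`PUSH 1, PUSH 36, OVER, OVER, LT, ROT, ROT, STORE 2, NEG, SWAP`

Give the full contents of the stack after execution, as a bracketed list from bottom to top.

[-1, 1]

PUSH 1  → [1]
PUSH 36 → [1, 36]
OVER    → [1, 36, 1]
OVER    → [1, 36, 1, 36]
LT      → [1, 36, 1]
ROT     → [36, 1, 1]
ROT     → [1, 1, 36]
STORE 2 → [1, 1]
NEG     → [1, -1]
SWAP    → [-1, 1]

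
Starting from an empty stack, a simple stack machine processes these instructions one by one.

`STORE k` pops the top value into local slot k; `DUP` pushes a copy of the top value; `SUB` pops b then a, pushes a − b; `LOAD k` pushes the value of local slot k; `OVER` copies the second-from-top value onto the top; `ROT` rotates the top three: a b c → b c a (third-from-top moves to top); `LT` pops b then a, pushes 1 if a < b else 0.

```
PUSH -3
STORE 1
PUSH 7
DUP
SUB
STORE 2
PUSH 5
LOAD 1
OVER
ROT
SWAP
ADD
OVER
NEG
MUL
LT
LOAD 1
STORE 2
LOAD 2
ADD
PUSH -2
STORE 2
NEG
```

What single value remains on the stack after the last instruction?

2

PUSH -3 -> [-3]
STORE 1 -> []
PUSH 7  -> [7]
DUP     -> [7, 7]
SUB     -> [0]
STORE 2 -> []
PUSH 5  -> [5]
LOAD 1  -> [5, -3]
OVER    -> [5, -3, 5]
ROT     -> [-3, 5, 5]
SWAP    -> [-3, 5, 5]
ADD     -> [-3, 10]
OVER    -> [-3, 10, -3]
NEG     -> [-3, 10, 3]
MUL     -> [-3, 30]
LT      -> [1]
LOAD 1  -> [1, -3]
STORE 2 -> [1]
LOAD 2  -> [1, -3]
ADD     -> [-2]
PUSH -2 -> [-2, -2]
STORE 2 -> [-2]
NEG     -> [2]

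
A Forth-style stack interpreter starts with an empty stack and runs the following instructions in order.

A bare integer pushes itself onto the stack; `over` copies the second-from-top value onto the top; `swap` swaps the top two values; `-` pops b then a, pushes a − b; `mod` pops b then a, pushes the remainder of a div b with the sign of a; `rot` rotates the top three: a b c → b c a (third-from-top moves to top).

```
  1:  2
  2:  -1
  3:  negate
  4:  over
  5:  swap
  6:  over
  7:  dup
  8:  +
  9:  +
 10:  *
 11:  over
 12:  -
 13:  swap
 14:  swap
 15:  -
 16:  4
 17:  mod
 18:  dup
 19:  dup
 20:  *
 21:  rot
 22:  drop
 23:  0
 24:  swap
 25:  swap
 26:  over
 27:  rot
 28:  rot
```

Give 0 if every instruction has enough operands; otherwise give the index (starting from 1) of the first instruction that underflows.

2      : [2]
-1     : [2, -1]
negate : [2, 1]
over   : [2, 1, 2]
swap   : [2, 2, 1]
over   : [2, 2, 1, 2]
dup    : [2, 2, 1, 2, 2]
+      : [2, 2, 1, 4]
+      : [2, 2, 5]
*      : [2, 10]
over   : [2, 10, 2]
-      : [2, 8]
swap   : [8, 2]
swap   : [2, 8]
-      : [-6]
4      : [-6, 4]
mod    : [-2]
dup    : [-2, -2]
dup    : [-2, -2, -2]
*      : [-2, 4]
rot  — needs 3 operands, stack has 2 → underflow

21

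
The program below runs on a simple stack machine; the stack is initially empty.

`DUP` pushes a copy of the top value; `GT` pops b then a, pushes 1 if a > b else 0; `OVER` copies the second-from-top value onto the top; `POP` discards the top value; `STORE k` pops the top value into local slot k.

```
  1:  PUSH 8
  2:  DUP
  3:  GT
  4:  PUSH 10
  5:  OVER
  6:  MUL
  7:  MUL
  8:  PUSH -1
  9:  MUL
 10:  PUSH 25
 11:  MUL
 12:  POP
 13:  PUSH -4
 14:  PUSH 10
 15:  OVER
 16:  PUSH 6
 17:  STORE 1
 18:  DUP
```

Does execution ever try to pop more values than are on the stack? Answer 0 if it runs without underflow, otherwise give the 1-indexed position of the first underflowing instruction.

0

PUSH 8  -> [8]
DUP     -> [8, 8]
GT      -> [0]
PUSH 10 -> [0, 10]
OVER    -> [0, 10, 0]
MUL     -> [0, 0]
MUL     -> [0]
PUSH -1 -> [0, -1]
MUL     -> [0]
PUSH 25 -> [0, 25]
MUL     -> [0]
POP     -> []
PUSH -4 -> [-4]
PUSH 10 -> [-4, 10]
OVER    -> [-4, 10, -4]
PUSH 6  -> [-4, 10, -4, 6]
STORE 1 -> [-4, 10, -4]
DUP     -> [-4, 10, -4, -4]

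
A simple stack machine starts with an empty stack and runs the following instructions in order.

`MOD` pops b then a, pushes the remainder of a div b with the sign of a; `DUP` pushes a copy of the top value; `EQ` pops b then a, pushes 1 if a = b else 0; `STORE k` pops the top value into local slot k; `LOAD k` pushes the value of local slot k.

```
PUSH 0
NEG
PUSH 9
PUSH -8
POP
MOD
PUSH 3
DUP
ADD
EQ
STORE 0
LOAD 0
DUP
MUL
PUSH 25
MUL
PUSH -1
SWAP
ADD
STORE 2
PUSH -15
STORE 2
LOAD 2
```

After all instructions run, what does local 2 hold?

-15

PUSH 0   -> 0
NEG      -> 0
PUSH 9   -> 0 9
PUSH -8  -> 0 9 -8
POP      -> 0 9
MOD      -> 0
PUSH 3   -> 0 3
DUP      -> 0 3 3
ADD      -> 0 6
EQ       -> 0
STORE 0  -> (empty)
LOAD 0   -> 0
DUP      -> 0 0
MUL      -> 0
PUSH 25  -> 0 25
MUL      -> 0
PUSH -1  -> 0 -1
SWAP     -> -1 0
ADD      -> -1
STORE 2  -> (empty)
PUSH -15 -> -15
STORE 2  -> (empty)
LOAD 2   -> -15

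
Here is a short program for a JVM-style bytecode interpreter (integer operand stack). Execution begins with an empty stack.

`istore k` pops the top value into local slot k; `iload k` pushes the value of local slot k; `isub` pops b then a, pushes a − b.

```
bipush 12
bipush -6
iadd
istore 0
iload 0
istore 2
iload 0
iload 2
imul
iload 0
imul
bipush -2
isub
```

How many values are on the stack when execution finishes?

1

bipush 12  12
bipush -6  12 -6
iadd       6
istore 0   (empty)
iload 0    6
istore 2   (empty)
iload 0    6
iload 2    6 6
imul       36
iload 0    36 6
imul       216
bipush -2  216 -2
isub       218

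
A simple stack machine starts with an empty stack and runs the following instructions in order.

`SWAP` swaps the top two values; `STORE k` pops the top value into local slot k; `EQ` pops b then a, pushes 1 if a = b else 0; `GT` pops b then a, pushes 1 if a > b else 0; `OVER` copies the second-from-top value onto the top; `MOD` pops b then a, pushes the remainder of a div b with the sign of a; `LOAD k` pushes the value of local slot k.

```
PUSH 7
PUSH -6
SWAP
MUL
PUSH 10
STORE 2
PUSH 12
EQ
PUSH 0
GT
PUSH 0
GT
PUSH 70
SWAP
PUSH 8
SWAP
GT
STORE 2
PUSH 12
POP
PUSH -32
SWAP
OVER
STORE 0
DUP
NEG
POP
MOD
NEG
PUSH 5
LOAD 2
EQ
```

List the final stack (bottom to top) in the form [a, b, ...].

PUSH 7   → 7
PUSH -6  → 7 -6
SWAP     → -6 7
MUL      → -42
PUSH 10  → -42 10
STORE 2  → -42
PUSH 12  → -42 12
EQ       → 0
PUSH 0   → 0 0
GT       → 0
PUSH 0   → 0 0
GT       → 0
PUSH 70  → 0 70
SWAP     → 70 0
PUSH 8   → 70 0 8
SWAP     → 70 8 0
GT       → 70 1
STORE 2  → 70
PUSH 12  → 70 12
POP      → 70
PUSH -32 → 70 -32
SWAP     → -32 70
OVER     → -32 70 -32
STORE 0  → -32 70
DUP      → -32 70 70
NEG      → -32 70 -70
POP      → -32 70
MOD      → -32
NEG      → 32
PUSH 5   → 32 5
LOAD 2   → 32 5 1
EQ       → 32 0

[32, 0]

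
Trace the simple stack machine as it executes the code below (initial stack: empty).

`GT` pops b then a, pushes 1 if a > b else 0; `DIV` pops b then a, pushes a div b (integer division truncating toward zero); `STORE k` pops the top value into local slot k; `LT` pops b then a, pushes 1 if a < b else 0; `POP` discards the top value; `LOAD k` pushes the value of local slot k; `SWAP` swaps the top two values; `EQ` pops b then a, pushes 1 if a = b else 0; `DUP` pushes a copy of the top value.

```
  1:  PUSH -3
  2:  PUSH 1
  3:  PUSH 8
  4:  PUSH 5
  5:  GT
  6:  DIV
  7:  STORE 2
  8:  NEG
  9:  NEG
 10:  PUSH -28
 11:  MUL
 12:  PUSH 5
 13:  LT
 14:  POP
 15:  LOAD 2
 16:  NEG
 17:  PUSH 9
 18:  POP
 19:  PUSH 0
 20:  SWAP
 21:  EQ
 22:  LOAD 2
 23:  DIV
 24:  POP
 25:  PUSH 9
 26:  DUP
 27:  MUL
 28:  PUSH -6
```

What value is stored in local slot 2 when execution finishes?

PUSH -3  : -3
PUSH 1   : -3 1
PUSH 8   : -3 1 8
PUSH 5   : -3 1 8 5
GT       : -3 1 1
DIV      : -3 1
STORE 2  : -3
NEG      : 3
NEG      : -3
PUSH -28 : -3 -28
MUL      : 84
PUSH 5   : 84 5
LT       : 0
POP      : (empty)
LOAD 2   : 1
NEG      : -1
PUSH 9   : -1 9
POP      : -1
PUSH 0   : -1 0
SWAP     : 0 -1
EQ       : 0
LOAD 2   : 0 1
DIV      : 0
POP      : (empty)
PUSH 9   : 9
DUP      : 9 9
MUL      : 81
PUSH -6  : 81 -6

1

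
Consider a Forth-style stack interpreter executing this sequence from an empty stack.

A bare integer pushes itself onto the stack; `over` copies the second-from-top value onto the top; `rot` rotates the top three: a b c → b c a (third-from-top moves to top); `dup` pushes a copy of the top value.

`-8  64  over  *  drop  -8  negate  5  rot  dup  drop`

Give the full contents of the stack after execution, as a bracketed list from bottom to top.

[8, 5, -8]

-8     → [-8]
64     → [-8, 64]
over   → [-8, 64, -8]
*      → [-8, -512]
drop   → [-8]
-8     → [-8, -8]
negate → [-8, 8]
5      → [-8, 8, 5]
rot    → [8, 5, -8]
dup    → [8, 5, -8, -8]
drop   → [8, 5, -8]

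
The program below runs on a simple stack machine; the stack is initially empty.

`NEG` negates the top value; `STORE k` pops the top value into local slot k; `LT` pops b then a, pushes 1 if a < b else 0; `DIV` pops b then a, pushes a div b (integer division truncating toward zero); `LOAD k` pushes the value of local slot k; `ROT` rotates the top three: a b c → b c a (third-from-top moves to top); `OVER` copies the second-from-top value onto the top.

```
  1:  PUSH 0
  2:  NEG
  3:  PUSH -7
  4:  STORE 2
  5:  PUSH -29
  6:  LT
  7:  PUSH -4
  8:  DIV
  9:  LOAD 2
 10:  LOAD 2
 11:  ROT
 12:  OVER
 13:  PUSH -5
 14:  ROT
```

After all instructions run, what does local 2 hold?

-7

PUSH 0   -> 0
NEG      -> 0
PUSH -7  -> 0 -7
STORE 2  -> 0
PUSH -29 -> 0 -29
LT       -> 0
PUSH -4  -> 0 -4
DIV      -> 0
LOAD 2   -> 0 -7
LOAD 2   -> 0 -7 -7
ROT      -> -7 -7 0
OVER     -> -7 -7 0 -7
PUSH -5  -> -7 -7 0 -7 -5
ROT      -> -7 -7 -7 -5 0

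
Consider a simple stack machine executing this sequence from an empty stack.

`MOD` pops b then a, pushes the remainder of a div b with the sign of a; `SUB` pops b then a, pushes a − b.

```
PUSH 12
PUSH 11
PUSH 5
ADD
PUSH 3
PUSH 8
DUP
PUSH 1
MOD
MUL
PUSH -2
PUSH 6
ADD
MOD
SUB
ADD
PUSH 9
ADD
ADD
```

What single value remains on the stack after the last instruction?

40

PUSH 12 -> 12
PUSH 11 -> 12 11
PUSH 5  -> 12 11 5
ADD     -> 12 16
PUSH 3  -> 12 16 3
PUSH 8  -> 12 16 3 8
DUP     -> 12 16 3 8 8
PUSH 1  -> 12 16 3 8 8 1
MOD     -> 12 16 3 8 0
MUL     -> 12 16 3 0
PUSH -2 -> 12 16 3 0 -2
PUSH 6  -> 12 16 3 0 -2 6
ADD     -> 12 16 3 0 4
MOD     -> 12 16 3 0
SUB     -> 12 16 3
ADD     -> 12 19
PUSH 9  -> 12 19 9
ADD     -> 12 28
ADD     -> 40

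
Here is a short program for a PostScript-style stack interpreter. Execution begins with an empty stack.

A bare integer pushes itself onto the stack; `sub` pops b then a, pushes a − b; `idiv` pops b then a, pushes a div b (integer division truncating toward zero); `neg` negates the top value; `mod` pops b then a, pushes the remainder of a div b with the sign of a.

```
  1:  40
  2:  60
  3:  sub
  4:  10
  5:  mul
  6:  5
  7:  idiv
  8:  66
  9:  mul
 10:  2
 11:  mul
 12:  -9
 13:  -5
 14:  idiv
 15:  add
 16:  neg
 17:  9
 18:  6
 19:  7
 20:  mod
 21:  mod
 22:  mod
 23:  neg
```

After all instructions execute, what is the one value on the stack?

-2

40    40
60    40 60
sub   -20
10    -20 10
mul   -200
5     -200 5
idiv  -40
66    -40 66
mul   -2640
2     -2640 2
mul   -5280
-9    -5280 -9
-5    -5280 -9 -5
idiv  -5280 1
add   -5279
neg   5279
9     5279 9
6     5279 9 6
7     5279 9 6 7
mod   5279 9 6
mod   5279 3
mod   2
neg   -2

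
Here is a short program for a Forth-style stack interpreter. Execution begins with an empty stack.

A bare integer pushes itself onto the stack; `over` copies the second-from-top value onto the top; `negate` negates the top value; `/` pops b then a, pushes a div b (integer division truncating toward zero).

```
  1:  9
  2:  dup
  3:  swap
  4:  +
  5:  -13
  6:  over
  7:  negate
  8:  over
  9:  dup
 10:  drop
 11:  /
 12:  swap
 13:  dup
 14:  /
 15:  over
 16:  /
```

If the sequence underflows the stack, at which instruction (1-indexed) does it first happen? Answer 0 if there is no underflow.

9       9
dup     9 9
swap    9 9
+       18
-13     18 -13
over    18 -13 18
negate  18 -13 -18
over    18 -13 -18 -13
dup     18 -13 -18 -13 -13
drop    18 -13 -18 -13
/       18 -13 1
swap    18 1 -13
dup     18 1 -13 -13
/       18 1 1
over    18 1 1 1
/       18 1 1

0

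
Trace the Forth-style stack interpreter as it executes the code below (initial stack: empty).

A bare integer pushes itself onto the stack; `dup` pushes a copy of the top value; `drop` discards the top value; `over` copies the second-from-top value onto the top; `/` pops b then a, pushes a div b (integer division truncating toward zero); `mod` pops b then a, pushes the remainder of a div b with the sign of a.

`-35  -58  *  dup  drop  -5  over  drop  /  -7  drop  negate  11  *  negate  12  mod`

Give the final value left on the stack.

-2

-35    -> [-35]
-58    -> [-35, -58]
*      -> [2030]
dup    -> [2030, 2030]
drop   -> [2030]
-5     -> [2030, -5]
over   -> [2030, -5, 2030]
drop   -> [2030, -5]
/      -> [-406]
-7     -> [-406, -7]
drop   -> [-406]
negate -> [406]
11     -> [406, 11]
*      -> [4466]
negate -> [-4466]
12     -> [-4466, 12]
mod    -> [-2]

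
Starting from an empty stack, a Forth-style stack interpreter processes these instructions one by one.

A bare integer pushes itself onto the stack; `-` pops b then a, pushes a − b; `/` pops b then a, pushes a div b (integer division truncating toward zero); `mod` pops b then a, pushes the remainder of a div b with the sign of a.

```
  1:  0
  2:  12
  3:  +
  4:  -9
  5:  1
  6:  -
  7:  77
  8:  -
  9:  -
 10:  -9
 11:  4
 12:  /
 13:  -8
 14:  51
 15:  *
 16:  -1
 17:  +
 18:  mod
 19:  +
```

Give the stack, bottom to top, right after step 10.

0   0
12  0 12
+   12
-9  12 -9
1   12 -9 1
-   12 -10
77  12 -10 77
-   12 -87
-   99
-9  99 -9

[99, -9]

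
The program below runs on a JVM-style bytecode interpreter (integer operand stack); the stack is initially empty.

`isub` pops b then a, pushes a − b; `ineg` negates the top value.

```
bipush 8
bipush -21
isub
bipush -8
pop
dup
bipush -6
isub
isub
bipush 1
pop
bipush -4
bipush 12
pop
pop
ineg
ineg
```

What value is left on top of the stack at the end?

bipush 8    [8]
bipush -21  [8, -21]
isub        [29]
bipush -8   [29, -8]
pop         [29]
dup         [29, 29]
bipush -6   [29, 29, -6]
isub        [29, 35]
isub        [-6]
bipush 1    [-6, 1]
pop         [-6]
bipush -4   [-6, -4]
bipush 12   [-6, -4, 12]
pop         [-6, -4]
pop         [-6]
ineg        [6]
ineg        [-6]

-6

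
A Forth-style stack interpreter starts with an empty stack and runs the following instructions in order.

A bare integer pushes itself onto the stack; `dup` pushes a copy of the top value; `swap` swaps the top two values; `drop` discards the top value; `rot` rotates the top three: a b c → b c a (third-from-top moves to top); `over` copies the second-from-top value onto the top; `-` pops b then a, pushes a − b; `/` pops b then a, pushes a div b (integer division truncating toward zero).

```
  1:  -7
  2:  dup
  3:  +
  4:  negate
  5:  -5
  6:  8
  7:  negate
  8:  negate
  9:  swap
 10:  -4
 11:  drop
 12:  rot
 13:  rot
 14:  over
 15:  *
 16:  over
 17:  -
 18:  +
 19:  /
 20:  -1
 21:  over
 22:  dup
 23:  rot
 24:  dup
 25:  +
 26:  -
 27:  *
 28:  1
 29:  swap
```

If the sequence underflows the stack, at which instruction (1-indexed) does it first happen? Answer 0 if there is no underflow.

0

-7     : [-7]
dup    : [-7, -7]
+      : [-14]
negate : [14]
-5     : [14, -5]
8      : [14, -5, 8]
negate : [14, -5, -8]
negate : [14, -5, 8]
swap   : [14, 8, -5]
-4     : [14, 8, -5, -4]
drop   : [14, 8, -5]
rot    : [8, -5, 14]
rot    : [-5, 14, 8]
over   : [-5, 14, 8, 14]
*      : [-5, 14, 112]
over   : [-5, 14, 112, 14]
-      : [-5, 14, 98]
+      : [-5, 112]
/      : [0]
-1     : [0, -1]
over   : [0, -1, 0]
dup    : [0, -1, 0, 0]
rot    : [0, 0, 0, -1]
dup    : [0, 0, 0, -1, -1]
+      : [0, 0, 0, -2]
-      : [0, 0, 2]
*      : [0, 0]
1      : [0, 0, 1]
swap   : [0, 1, 0]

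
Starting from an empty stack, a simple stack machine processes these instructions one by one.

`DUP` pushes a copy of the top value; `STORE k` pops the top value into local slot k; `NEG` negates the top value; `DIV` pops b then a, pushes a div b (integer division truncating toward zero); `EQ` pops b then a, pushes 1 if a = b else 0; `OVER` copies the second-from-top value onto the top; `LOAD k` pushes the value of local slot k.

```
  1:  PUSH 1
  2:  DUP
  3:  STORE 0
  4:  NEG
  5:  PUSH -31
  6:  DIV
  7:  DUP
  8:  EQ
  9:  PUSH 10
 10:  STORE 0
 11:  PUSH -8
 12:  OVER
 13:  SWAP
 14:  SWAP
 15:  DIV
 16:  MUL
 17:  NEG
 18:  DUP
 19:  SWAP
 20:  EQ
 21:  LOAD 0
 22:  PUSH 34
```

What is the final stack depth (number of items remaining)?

PUSH 1   : 1
DUP      : 1 1
STORE 0  : 1
NEG      : -1
PUSH -31 : -1 -31
DIV      : 0
DUP      : 0 0
EQ       : 1
PUSH 10  : 1 10
STORE 0  : 1
PUSH -8  : 1 -8
OVER     : 1 -8 1
SWAP     : 1 1 -8
SWAP     : 1 -8 1
DIV      : 1 -8
MUL      : -8
NEG      : 8
DUP      : 8 8
SWAP     : 8 8
EQ       : 1
LOAD 0   : 1 10
PUSH 34  : 1 10 34

3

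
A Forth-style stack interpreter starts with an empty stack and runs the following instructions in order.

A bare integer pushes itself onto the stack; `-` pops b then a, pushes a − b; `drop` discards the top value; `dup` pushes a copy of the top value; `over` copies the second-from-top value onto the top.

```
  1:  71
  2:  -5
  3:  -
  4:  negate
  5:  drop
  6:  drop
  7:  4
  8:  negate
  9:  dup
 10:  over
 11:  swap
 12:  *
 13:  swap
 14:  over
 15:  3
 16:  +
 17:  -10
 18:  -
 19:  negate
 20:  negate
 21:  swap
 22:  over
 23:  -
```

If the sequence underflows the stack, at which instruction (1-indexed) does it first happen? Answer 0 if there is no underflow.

71     → [71]
-5     → [71, -5]
-      → [76]
negate → [-76]
drop   → []
drop  — needs 1 operand, stack has 0 → underflow

6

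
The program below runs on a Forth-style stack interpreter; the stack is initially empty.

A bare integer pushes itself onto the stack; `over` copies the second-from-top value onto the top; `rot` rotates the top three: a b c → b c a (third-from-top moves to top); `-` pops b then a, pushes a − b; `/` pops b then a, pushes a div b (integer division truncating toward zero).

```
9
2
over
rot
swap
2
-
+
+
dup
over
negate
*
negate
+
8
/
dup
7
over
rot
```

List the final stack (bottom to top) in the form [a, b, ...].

[42, 7, 42, 42]

9      -> [9]
2      -> [9, 2]
over   -> [9, 2, 9]
rot    -> [2, 9, 9]
swap   -> [2, 9, 9]
2      -> [2, 9, 9, 2]
-      -> [2, 9, 7]
+      -> [2, 16]
+      -> [18]
dup    -> [18, 18]
over   -> [18, 18, 18]
negate -> [18, 18, -18]
*      -> [18, -324]
negate -> [18, 324]
+      -> [342]
8      -> [342, 8]
/      -> [42]
dup    -> [42, 42]
7      -> [42, 42, 7]
over   -> [42, 42, 7, 42]
rot    -> [42, 7, 42, 42]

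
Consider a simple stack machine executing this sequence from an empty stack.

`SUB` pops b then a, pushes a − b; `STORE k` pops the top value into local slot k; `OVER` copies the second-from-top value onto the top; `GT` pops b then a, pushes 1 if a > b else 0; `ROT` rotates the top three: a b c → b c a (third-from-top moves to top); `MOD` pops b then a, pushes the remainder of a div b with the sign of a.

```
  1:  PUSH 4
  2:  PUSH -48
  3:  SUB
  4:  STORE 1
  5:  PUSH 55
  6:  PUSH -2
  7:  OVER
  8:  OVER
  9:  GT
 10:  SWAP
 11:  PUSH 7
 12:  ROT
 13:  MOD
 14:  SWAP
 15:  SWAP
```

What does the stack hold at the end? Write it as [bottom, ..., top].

PUSH 4    [4]
PUSH -48  [4, -48]
SUB       [52]
STORE 1   []
PUSH 55   [55]
PUSH -2   [55, -2]
OVER      [55, -2, 55]
OVER      [55, -2, 55, -2]
GT        [55, -2, 1]
SWAP      [55, 1, -2]
PUSH 7    [55, 1, -2, 7]
ROT       [55, -2, 7, 1]
MOD       [55, -2, 0]
SWAP      [55, 0, -2]
SWAP      [55, -2, 0]

[55, -2, 0]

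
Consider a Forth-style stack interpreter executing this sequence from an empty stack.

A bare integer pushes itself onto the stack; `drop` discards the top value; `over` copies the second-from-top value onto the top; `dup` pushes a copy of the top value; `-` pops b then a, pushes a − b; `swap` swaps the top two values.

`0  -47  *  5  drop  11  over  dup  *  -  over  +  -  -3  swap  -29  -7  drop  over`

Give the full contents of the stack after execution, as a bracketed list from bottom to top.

0    : 0
-47  : 0 -47
*    : 0
5    : 0 5
drop : 0
11   : 0 11
over : 0 11 0
dup  : 0 11 0 0
*    : 0 11 0
-    : 0 11
over : 0 11 0
+    : 0 11
-    : -11
-3   : -11 -3
swap : -3 -11
-29  : -3 -11 -29
-7   : -3 -11 -29 -7
drop : -3 -11 -29
over : -3 -11 -29 -11

[-3, -11, -29, -11]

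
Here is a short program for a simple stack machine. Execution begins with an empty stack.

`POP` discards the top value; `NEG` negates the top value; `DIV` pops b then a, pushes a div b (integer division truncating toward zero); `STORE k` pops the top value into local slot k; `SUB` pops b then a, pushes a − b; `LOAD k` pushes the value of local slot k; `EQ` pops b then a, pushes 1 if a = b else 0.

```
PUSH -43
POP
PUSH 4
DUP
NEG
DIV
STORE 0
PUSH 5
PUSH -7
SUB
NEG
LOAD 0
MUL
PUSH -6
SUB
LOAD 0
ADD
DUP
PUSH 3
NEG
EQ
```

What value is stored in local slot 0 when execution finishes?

-1

PUSH -43 → -43
POP      → (empty)
PUSH 4   → 4
DUP      → 4 4
NEG      → 4 -4
DIV      → -1
STORE 0  → (empty)
PUSH 5   → 5
PUSH -7  → 5 -7
SUB      → 12
NEG      → -12
LOAD 0   → -12 -1
MUL      → 12
PUSH -6  → 12 -6
SUB      → 18
LOAD 0   → 18 -1
ADD      → 17
DUP      → 17 17
PUSH 3   → 17 17 3
NEG      → 17 17 -3
EQ       → 17 0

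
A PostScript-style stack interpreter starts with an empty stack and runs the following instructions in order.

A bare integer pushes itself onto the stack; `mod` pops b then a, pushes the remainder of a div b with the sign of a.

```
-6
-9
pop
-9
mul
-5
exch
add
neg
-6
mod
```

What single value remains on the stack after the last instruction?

-1

-6   : -6
-9   : -6 -9
pop  : -6
-9   : -6 -9
mul  : 54
-5   : 54 -5
exch : -5 54
add  : 49
neg  : -49
-6   : -49 -6
mod  : -1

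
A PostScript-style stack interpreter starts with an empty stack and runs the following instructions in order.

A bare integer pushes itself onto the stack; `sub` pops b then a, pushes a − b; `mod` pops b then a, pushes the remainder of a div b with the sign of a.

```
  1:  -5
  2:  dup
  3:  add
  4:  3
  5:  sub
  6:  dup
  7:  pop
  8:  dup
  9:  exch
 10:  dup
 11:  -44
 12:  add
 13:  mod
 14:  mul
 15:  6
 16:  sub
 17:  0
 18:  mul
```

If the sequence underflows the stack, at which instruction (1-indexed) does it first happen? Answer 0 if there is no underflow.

-5   : [-5]
dup  : [-5, -5]
add  : [-10]
3    : [-10, 3]
sub  : [-13]
dup  : [-13, -13]
pop  : [-13]
dup  : [-13, -13]
exch : [-13, -13]
dup  : [-13, -13, -13]
-44  : [-13, -13, -13, -44]
add  : [-13, -13, -57]
mod  : [-13, -13]
mul  : [169]
6    : [169, 6]
sub  : [163]
0    : [163, 0]
mul  : [0]

0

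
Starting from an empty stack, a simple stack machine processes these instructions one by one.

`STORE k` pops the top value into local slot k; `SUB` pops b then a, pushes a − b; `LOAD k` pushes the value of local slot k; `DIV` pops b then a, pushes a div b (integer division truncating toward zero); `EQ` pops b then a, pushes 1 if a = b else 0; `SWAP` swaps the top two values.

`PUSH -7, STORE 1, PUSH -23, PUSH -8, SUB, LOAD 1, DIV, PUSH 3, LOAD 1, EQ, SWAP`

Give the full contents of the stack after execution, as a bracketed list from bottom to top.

PUSH -7   -7
STORE 1   (empty)
PUSH -23  -23
PUSH -8   -23 -8
SUB       -15
LOAD 1    -15 -7
DIV       2
PUSH 3    2 3
LOAD 1    2 3 -7
EQ        2 0
SWAP      0 2

[0, 2]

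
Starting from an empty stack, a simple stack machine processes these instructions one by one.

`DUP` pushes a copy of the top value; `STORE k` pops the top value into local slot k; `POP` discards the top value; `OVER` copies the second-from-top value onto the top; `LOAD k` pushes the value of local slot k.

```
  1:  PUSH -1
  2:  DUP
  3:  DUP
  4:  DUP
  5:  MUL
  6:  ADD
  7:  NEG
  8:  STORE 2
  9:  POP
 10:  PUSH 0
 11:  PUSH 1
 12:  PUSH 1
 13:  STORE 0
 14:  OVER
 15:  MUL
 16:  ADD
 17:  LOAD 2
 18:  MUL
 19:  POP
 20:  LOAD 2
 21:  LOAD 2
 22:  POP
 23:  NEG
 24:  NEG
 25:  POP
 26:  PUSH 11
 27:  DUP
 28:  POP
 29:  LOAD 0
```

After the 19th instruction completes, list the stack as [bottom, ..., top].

[]

PUSH -1 -> -1
DUP     -> -1 -1
DUP     -> -1 -1 -1
DUP     -> -1 -1 -1 -1
MUL     -> -1 -1 1
ADD     -> -1 0
NEG     -> -1 0
STORE 2 -> -1
POP     -> (empty)
PUSH 0  -> 0
PUSH 1  -> 0 1
PUSH 1  -> 0 1 1
STORE 0 -> 0 1
OVER    -> 0 1 0
MUL     -> 0 0
ADD     -> 0
LOAD 2  -> 0 0
MUL     -> 0
POP     -> (empty)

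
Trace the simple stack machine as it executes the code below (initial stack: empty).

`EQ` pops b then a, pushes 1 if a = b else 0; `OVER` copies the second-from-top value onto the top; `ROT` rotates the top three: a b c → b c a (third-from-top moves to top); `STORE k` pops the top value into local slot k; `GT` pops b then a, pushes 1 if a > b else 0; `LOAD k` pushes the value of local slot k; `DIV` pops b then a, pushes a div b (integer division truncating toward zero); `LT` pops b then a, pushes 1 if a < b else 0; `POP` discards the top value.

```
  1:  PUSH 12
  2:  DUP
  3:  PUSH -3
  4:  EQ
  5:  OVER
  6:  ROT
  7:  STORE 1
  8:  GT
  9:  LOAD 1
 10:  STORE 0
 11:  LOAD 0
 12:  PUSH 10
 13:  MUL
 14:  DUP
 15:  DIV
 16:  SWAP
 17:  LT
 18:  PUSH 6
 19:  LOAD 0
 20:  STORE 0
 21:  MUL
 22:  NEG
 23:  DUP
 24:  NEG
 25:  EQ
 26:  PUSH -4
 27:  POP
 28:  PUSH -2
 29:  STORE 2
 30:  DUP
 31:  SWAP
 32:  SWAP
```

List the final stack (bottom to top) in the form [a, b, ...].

PUSH 12 : 12
DUP     : 12 12
PUSH -3 : 12 12 -3
EQ      : 12 0
OVER    : 12 0 12
ROT     : 0 12 12
STORE 1 : 0 12
GT      : 0
LOAD 1  : 0 12
STORE 0 : 0
LOAD 0  : 0 12
PUSH 10 : 0 12 10
MUL     : 0 120
DUP     : 0 120 120
DIV     : 0 1
SWAP    : 1 0
LT      : 0
PUSH 6  : 0 6
LOAD 0  : 0 6 12
STORE 0 : 0 6
MUL     : 0
NEG     : 0
DUP     : 0 0
NEG     : 0 0
EQ      : 1
PUSH -4 : 1 -4
POP     : 1
PUSH -2 : 1 -2
STORE 2 : 1
DUP     : 1 1
SWAP    : 1 1
SWAP    : 1 1

[1, 1]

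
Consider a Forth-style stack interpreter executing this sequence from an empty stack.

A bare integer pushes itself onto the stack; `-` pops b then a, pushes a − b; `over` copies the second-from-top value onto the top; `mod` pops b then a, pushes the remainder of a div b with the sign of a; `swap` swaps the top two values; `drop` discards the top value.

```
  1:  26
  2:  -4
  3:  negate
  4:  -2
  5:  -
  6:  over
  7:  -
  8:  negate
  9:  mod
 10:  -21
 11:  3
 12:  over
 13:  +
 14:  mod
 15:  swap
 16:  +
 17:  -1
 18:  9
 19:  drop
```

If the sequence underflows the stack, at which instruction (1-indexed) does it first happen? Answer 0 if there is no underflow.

26     : 26
-4     : 26 -4
negate : 26 4
-2     : 26 4 -2
-      : 26 6
over   : 26 6 26
-      : 26 -20
negate : 26 20
mod    : 6
-21    : 6 -21
3      : 6 -21 3
over   : 6 -21 3 -21
+      : 6 -21 -18
mod    : 6 -3
swap   : -3 6
+      : 3
-1     : 3 -1
9      : 3 -1 9
drop   : 3 -1

0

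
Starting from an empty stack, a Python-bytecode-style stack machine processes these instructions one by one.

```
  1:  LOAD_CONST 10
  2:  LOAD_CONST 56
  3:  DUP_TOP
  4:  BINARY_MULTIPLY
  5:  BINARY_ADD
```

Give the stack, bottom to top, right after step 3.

[10, 56, 56]

LOAD_CONST 10 : [10]
LOAD_CONST 56 : [10, 56]
DUP_TOP       : [10, 56, 56]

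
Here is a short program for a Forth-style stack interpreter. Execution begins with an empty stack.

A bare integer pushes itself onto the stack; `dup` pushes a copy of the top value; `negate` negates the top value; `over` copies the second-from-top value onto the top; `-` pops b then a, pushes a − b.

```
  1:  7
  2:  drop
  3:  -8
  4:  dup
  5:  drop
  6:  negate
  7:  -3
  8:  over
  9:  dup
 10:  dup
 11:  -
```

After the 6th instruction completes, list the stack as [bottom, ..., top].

[8]

7      -> [7]
drop   -> []
-8     -> [-8]
dup    -> [-8, -8]
drop   -> [-8]
negate -> [8]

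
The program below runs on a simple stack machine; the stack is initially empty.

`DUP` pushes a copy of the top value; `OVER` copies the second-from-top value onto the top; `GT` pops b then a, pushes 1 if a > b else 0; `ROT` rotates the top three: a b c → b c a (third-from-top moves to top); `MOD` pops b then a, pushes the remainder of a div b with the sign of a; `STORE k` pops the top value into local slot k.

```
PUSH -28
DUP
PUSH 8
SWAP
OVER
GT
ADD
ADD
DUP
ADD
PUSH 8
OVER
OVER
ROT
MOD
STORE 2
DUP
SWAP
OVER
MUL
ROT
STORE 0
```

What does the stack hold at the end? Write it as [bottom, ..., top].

PUSH -28 : [-28]
DUP      : [-28, -28]
PUSH 8   : [-28, -28, 8]
SWAP     : [-28, 8, -28]
OVER     : [-28, 8, -28, 8]
GT       : [-28, 8, 0]
ADD      : [-28, 8]
ADD      : [-20]
DUP      : [-20, -20]
ADD      : [-40]
PUSH 8   : [-40, 8]
OVER     : [-40, 8, -40]
OVER     : [-40, 8, -40, 8]
ROT      : [-40, -40, 8, 8]
MOD      : [-40, -40, 0]
STORE 2  : [-40, -40]
DUP      : [-40, -40, -40]
SWAP     : [-40, -40, -40]
OVER     : [-40, -40, -40, -40]
MUL      : [-40, -40, 1600]
ROT      : [-40, 1600, -40]
STORE 0  : [-40, 1600]

[-40, 1600]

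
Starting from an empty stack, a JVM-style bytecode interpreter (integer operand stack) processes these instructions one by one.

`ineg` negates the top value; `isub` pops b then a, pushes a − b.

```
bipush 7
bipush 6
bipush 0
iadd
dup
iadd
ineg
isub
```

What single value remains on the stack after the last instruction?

19

bipush 7  [7]
bipush 6  [7, 6]
bipush 0  [7, 6, 0]
iadd      [7, 6]
dup       [7, 6, 6]
iadd      [7, 12]
ineg      [7, -12]
isub      [19]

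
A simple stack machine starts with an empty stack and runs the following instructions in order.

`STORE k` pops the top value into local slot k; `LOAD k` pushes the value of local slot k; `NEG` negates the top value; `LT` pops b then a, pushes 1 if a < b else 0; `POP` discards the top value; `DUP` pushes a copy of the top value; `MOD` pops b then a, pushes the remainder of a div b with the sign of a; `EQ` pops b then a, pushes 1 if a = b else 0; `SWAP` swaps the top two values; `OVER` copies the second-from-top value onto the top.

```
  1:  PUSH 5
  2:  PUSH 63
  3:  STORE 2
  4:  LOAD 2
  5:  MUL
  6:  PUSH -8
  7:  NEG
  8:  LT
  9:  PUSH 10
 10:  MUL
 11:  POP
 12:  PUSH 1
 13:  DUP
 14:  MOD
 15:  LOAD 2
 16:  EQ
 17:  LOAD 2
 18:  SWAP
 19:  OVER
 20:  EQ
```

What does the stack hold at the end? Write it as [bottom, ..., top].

PUSH 5   5
PUSH 63  5 63
STORE 2  5
LOAD 2   5 63
MUL      315
PUSH -8  315 -8
NEG      315 8
LT       0
PUSH 10  0 10
MUL      0
POP      (empty)
PUSH 1   1
DUP      1 1
MOD      0
LOAD 2   0 63
EQ       0
LOAD 2   0 63
SWAP     63 0
OVER     63 0 63
EQ       63 0

[63, 0]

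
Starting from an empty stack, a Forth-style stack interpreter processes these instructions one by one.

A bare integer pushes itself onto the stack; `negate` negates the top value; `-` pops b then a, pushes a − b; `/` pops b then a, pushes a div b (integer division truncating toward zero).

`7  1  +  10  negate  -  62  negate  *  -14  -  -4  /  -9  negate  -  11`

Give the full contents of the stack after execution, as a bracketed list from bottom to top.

7      : 7
1      : 7 1
+      : 8
10     : 8 10
negate : 8 -10
-      : 18
62     : 18 62
negate : 18 -62
*      : -1116
-14    : -1116 -14
-      : -1102
-4     : -1102 -4
/      : 275
-9     : 275 -9
negate : 275 9
-      : 266
11     : 266 11

[266, 11]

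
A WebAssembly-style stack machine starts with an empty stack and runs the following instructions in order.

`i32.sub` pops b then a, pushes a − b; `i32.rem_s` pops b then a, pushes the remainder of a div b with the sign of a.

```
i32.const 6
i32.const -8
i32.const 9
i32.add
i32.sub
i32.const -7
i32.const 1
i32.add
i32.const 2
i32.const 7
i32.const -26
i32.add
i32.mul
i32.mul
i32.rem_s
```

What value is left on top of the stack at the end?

i32.const 6   → 6
i32.const -8  → 6 -8
i32.const 9   → 6 -8 9
i32.add       → 6 1
i32.sub       → 5
i32.const -7  → 5 -7
i32.const 1   → 5 -7 1
i32.add       → 5 -6
i32.const 2   → 5 -6 2
i32.const 7   → 5 -6 2 7
i32.const -26 → 5 -6 2 7 -26
i32.add       → 5 -6 2 -19
i32.mul       → 5 -6 -38
i32.mul       → 5 228
i32.rem_s     → 5

5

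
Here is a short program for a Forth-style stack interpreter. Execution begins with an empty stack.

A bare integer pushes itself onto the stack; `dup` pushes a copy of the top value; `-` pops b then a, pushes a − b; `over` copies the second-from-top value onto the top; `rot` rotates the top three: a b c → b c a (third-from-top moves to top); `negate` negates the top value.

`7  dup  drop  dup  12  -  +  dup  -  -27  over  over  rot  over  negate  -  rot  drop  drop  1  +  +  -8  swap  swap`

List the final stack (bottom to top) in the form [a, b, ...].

7      → 7
dup    → 7 7
drop   → 7
dup    → 7 7
12     → 7 7 12
-      → 7 -5
+      → 2
dup    → 2 2
-      → 0
-27    → 0 -27
over   → 0 -27 0
over   → 0 -27 0 -27
rot    → 0 0 -27 -27
over   → 0 0 -27 -27 -27
negate → 0 0 -27 -27 27
-      → 0 0 -27 -54
rot    → 0 -27 -54 0
drop   → 0 -27 -54
drop   → 0 -27
1      → 0 -27 1
+      → 0 -26
+      → -26
-8     → -26 -8
swap   → -8 -26
swap   → -26 -8

[-26, -8]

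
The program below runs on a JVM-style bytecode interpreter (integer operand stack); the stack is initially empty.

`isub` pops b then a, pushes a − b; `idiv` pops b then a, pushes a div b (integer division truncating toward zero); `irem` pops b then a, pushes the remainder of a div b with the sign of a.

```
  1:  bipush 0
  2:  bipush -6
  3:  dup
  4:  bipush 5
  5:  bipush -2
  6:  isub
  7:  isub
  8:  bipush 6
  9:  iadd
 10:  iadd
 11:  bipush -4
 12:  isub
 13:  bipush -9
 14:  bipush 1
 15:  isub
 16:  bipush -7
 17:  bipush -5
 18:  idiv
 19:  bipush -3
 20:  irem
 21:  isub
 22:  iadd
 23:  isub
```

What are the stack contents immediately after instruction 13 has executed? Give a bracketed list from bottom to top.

bipush 0   0
bipush -6  0 -6
dup        0 -6 -6
bipush 5   0 -6 -6 5
bipush -2  0 -6 -6 5 -2
isub       0 -6 -6 7
isub       0 -6 -13
bipush 6   0 -6 -13 6
iadd       0 -6 -7
iadd       0 -13
bipush -4  0 -13 -4
isub       0 -9
bipush -9  0 -9 -9

[0, -9, -9]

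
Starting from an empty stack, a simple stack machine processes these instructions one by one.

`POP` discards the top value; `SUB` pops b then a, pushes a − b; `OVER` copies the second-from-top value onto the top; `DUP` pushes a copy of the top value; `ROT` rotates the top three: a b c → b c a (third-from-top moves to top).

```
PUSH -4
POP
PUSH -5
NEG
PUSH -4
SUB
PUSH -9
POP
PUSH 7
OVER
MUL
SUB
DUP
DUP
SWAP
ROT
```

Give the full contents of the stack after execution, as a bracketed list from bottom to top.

PUSH -4 → -4
POP     → (empty)
PUSH -5 → -5
NEG     → 5
PUSH -4 → 5 -4
SUB     → 9
PUSH -9 → 9 -9
POP     → 9
PUSH 7  → 9 7
OVER    → 9 7 9
MUL     → 9 63
SUB     → -54
DUP     → -54 -54
DUP     → -54 -54 -54
SWAP    → -54 -54 -54
ROT     → -54 -54 -54

[-54, -54, -54]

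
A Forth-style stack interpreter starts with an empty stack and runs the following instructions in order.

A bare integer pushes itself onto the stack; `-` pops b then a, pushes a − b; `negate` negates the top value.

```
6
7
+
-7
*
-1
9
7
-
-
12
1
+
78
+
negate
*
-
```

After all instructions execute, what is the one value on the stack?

6      : 6
7      : 6 7
+      : 13
-7     : 13 -7
*      : -91
-1     : -91 -1
9      : -91 -1 9
7      : -91 -1 9 7
-      : -91 -1 2
-      : -91 -3
12     : -91 -3 12
1      : -91 -3 12 1
+      : -91 -3 13
78     : -91 -3 13 78
+      : -91 -3 91
negate : -91 -3 -91
*      : -91 273
-      : -364

-364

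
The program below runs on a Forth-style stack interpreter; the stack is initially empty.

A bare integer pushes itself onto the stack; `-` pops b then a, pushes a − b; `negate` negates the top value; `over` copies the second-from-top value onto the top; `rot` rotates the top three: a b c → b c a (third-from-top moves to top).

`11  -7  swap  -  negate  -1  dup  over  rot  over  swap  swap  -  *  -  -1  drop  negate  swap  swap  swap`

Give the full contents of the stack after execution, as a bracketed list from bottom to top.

[1, 18]

11      11
-7      11 -7
swap    -7 11
-       -18
negate  18
-1      18 -1
dup     18 -1 -1
over    18 -1 -1 -1
rot     18 -1 -1 -1
over    18 -1 -1 -1 -1
swap    18 -1 -1 -1 -1
swap    18 -1 -1 -1 -1
-       18 -1 -1 0
*       18 -1 0
-       18 -1
-1      18 -1 -1
drop    18 -1
negate  18 1
swap    1 18
swap    18 1
swap    1 18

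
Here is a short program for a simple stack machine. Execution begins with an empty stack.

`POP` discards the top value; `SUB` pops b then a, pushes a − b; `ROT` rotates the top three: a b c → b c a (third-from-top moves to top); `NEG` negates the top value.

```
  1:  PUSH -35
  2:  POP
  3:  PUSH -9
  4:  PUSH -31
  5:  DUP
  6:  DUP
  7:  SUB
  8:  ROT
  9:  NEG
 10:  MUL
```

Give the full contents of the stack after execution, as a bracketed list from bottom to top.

[-31, 0]

PUSH -35  [-35]
POP       []
PUSH -9   [-9]
PUSH -31  [-9, -31]
DUP       [-9, -31, -31]
DUP       [-9, -31, -31, -31]
SUB       [-9, -31, 0]
ROT       [-31, 0, -9]
NEG       [-31, 0, 9]
MUL       [-31, 0]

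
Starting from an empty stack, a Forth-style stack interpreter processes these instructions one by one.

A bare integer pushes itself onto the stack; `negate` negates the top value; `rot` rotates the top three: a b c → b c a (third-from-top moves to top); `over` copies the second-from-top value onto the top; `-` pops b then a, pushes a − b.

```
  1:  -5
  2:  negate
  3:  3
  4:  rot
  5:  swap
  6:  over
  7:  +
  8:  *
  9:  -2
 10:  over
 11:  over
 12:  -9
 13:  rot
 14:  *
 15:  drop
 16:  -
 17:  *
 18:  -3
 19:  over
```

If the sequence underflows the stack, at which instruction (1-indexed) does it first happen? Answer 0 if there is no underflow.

4

-5     -> [-5]
negate -> [5]
3      -> [5, 3]
rot  — needs 3 operands, stack has 2 → underflow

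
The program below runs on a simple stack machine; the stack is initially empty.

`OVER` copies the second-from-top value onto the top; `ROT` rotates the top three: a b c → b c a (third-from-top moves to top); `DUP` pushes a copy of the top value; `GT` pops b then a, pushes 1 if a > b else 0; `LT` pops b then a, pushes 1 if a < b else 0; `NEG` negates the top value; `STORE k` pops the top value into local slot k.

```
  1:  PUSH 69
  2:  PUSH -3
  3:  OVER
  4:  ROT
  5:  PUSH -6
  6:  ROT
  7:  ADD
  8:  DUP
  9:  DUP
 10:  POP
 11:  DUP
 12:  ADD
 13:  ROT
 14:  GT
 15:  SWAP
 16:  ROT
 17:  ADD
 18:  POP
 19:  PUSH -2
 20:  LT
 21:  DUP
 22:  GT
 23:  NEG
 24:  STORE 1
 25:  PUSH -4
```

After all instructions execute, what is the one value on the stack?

-4

PUSH 69 → 69
PUSH -3 → 69 -3
OVER    → 69 -3 69
ROT     → -3 69 69
PUSH -6 → -3 69 69 -6
ROT     → -3 69 -6 69
ADD     → -3 69 63
DUP     → -3 69 63 63
DUP     → -3 69 63 63 63
POP     → -3 69 63 63
DUP     → -3 69 63 63 63
ADD     → -3 69 63 126
ROT     → -3 63 126 69
GT      → -3 63 1
SWAP    → -3 1 63
ROT     → 1 63 -3
ADD     → 1 60
POP     → 1
PUSH -2 → 1 -2
LT      → 0
DUP     → 0 0
GT      → 0
NEG     → 0
STORE 1 → (empty)
PUSH -4 → -4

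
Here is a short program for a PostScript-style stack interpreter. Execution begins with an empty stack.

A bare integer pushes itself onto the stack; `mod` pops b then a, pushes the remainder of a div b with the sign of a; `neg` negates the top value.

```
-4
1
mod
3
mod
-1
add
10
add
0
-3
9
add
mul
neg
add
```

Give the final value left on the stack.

9

-4  : [-4]
1   : [-4, 1]
mod : [0]
3   : [0, 3]
mod : [0]
-1  : [0, -1]
add : [-1]
10  : [-1, 10]
add : [9]
0   : [9, 0]
-3  : [9, 0, -3]
9   : [9, 0, -3, 9]
add : [9, 0, 6]
mul : [9, 0]
neg : [9, 0]
add : [9]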